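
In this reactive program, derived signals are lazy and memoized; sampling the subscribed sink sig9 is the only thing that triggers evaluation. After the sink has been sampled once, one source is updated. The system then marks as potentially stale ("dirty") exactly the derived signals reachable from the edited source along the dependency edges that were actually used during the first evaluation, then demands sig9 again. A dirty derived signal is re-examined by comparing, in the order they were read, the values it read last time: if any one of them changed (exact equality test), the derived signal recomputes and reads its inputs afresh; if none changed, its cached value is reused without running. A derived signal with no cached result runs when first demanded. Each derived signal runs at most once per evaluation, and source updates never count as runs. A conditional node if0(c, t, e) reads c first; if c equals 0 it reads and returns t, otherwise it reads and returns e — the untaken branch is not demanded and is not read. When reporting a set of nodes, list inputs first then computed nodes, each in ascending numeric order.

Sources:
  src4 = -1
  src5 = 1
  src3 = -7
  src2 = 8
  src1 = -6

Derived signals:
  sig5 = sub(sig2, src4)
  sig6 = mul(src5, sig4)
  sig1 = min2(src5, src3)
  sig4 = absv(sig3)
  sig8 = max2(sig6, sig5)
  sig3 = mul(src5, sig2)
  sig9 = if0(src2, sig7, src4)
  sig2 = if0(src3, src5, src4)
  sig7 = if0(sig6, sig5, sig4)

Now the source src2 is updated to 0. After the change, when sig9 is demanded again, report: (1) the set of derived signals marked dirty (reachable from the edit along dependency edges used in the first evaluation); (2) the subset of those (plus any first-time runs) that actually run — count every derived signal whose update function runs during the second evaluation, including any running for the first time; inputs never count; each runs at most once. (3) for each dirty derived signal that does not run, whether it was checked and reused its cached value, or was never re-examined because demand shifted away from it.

The edit dirties: sig9.
6 derived signals run: sig2, sig3, sig4, sig6, sig7, sig9.
No dirty derived signal escaped a run.
Note the branch switch — sig2, sig3, sig4, sig6, sig7 had no cache and run now for the first time.

First demand of the output computes:
  sig9 = if0(src2=8 -> else branch src4) = -1

After the edit, cleaning proceeds:
  sig2: had never run; runs now, result -1.
  sig3: had never run; runs now, result -1.
  sig4: had never run; runs now, result 1.
  sig6: had never run; runs now, result 1.
  sig7: had never run; runs now, result 1.
  sig9: a read changed (src2 8->0) — executes, giving 1.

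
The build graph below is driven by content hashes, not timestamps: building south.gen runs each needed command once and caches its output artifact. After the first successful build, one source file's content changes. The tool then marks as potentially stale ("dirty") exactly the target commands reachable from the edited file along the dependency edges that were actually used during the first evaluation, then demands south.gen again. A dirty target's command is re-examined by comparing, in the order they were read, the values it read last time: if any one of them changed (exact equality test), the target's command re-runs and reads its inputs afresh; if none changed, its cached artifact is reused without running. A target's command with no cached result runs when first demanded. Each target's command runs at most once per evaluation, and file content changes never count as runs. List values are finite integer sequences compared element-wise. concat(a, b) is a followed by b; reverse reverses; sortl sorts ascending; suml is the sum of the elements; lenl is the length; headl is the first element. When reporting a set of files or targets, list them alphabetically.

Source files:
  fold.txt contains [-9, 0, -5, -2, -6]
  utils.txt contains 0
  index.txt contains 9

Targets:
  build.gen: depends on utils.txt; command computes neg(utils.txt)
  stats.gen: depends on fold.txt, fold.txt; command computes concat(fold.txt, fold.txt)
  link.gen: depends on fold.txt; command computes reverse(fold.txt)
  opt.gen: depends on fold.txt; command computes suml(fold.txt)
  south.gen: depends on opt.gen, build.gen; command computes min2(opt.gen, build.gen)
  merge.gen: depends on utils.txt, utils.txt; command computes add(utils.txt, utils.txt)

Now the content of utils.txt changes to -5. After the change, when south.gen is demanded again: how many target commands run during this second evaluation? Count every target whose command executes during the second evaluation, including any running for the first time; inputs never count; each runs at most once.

Run set: build.gen, south.gen (2 run).

Initial pass — values computed on the first demand:
  build.gen = neg(0) = 0
  opt.gen = suml([-9, 0, -5, -2, -6]) = -22
  south.gen = min2(-22, 0) = -22

Second demand — change propagation:
  build.gen: re-runs because utils.txt 0->-5; new result 5.
  south.gen: re-runs because build.gen 0->5; new result -22 (unchanged).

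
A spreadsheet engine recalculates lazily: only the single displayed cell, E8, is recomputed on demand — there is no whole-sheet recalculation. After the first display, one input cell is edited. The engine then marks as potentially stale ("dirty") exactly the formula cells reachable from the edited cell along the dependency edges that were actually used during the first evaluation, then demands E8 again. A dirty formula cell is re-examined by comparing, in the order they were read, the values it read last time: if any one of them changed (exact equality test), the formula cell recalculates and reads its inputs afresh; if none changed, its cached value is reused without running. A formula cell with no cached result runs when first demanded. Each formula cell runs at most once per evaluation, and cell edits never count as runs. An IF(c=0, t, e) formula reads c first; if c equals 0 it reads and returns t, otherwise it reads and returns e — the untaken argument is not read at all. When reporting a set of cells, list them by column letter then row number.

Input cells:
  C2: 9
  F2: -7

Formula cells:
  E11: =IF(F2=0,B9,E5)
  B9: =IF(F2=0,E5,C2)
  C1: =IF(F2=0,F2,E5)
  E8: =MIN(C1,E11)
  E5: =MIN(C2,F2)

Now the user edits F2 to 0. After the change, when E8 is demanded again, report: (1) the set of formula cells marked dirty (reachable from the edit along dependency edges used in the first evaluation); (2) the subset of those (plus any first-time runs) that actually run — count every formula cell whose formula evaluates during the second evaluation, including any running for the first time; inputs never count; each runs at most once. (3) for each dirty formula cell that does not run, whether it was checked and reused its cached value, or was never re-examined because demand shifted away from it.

First evaluation (everything demanded from the output):
  E5 = MIN(9, -7) = -7
  C1 = IF(F2=0: F2=-7 -> else branch E5) = -7
  E11 = IF(F2=0: F2=-7 -> else branch E5) = -7
  E8 = MIN(-7, -7) = -7

Propagation after the edit:
  E5: runs — F2 -7->0; result 0.
  B9: demanded for the first time — runs, produces 0.
  C1: runs — F2 -7->0; E5 -7->0; result 0.
  E11: runs — F2 -7->0; E5 -7->0; result 0.
  E8: runs — C1 -7->0; E11 -7->0; result 0.

Key observation: a condition flipped, so demand reaches new nodes — B9 runs for the first time.

Marked dirty: C1, E5, E8, E11.
Formula cells that run: B9, C1, E5, E8, E11 — 5 in total.
Every dirty formula cell ran.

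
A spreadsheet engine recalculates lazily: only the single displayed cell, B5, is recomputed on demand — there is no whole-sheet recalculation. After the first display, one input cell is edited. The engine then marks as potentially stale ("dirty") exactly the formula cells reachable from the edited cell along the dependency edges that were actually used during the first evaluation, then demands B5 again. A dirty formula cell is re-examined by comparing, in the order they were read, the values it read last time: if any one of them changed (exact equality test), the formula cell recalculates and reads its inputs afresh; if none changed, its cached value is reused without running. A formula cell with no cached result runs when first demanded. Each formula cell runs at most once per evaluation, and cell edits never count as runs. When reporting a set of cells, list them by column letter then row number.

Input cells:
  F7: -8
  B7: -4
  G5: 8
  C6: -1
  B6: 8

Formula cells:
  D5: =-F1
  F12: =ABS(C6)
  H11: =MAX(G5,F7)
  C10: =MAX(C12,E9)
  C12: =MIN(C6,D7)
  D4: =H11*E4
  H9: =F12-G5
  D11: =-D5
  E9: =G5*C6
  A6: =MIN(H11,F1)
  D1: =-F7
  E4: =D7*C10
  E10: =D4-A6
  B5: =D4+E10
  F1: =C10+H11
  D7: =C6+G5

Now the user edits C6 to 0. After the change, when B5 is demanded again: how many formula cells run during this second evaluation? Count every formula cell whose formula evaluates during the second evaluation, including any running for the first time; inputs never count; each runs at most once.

First evaluation (everything demanded from the output):
  D7 = -1 + 8 = 7
  C12 = MIN(-1, 7) = -1
  E9 = 8 * -1 = -8
  C10 = MAX(-1, -8) = -1
  E4 = 7 * -1 = -7
  H11 = MAX(8, -8) = 8
  D4 = 8 * -7 = -56
  F1 = -1 + 8 = 7
  A6 = MIN(8, 7) = 7
  E10 = -56 - 7 = -63
  B5 = -56 + -63 = -119

Propagation after the edit:
  D7: runs — C6 -1->0; result 8.
  C12: runs — C6 -1->0; D7 7->8; result 0.
  E9: runs — C6 -1->0; result 0.
  C10: runs — C12 -1->0; E9 -8->0; result 0.
  E4: runs — D7 7->8; C10 -1->0; result 0.
  D4: runs — E4 -7->0; result 0.
  F1: runs — C10 -1->0; result 8.
  A6: runs — F1 7->8; result 8.
  E10: runs — D4 -56->0; A6 7->8; result -8.
  B5: runs — D4 -56->0; E10 -63->-8; result -8.

Formula cells that run: A6, B5, C10, C12, D4, D7, E4, E9, E10, F1 — 10 in total.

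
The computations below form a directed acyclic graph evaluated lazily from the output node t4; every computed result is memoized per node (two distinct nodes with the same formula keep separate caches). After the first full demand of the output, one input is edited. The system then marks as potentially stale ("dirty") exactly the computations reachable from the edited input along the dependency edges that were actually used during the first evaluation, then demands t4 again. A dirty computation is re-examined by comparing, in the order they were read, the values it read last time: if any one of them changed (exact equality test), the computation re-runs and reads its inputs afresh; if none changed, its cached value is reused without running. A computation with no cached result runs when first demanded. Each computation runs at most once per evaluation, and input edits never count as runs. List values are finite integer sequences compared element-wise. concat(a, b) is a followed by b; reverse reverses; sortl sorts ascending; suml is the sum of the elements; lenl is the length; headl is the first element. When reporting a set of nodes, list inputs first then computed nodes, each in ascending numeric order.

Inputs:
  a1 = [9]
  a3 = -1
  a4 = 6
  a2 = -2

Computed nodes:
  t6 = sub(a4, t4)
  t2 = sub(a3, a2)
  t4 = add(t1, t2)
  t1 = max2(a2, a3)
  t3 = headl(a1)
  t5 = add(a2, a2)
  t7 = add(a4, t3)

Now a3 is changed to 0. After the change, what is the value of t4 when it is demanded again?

Demanding t4 again yields 2.

First demand of the output computes:
  t1 = max2(-2, -1) = -1
  t2 = sub(-1, -2) = 1
  t4 = add(-1, 1) = 0

After the edit, cleaning proceeds:
  t1: a read changed (a3 -1->0) — executes, giving 0.
  t2: a read changed (a3 -1->0) — executes, giving 2.
  t4: a read changed (t1 -1->0; t2 1->2) — executes, giving 2.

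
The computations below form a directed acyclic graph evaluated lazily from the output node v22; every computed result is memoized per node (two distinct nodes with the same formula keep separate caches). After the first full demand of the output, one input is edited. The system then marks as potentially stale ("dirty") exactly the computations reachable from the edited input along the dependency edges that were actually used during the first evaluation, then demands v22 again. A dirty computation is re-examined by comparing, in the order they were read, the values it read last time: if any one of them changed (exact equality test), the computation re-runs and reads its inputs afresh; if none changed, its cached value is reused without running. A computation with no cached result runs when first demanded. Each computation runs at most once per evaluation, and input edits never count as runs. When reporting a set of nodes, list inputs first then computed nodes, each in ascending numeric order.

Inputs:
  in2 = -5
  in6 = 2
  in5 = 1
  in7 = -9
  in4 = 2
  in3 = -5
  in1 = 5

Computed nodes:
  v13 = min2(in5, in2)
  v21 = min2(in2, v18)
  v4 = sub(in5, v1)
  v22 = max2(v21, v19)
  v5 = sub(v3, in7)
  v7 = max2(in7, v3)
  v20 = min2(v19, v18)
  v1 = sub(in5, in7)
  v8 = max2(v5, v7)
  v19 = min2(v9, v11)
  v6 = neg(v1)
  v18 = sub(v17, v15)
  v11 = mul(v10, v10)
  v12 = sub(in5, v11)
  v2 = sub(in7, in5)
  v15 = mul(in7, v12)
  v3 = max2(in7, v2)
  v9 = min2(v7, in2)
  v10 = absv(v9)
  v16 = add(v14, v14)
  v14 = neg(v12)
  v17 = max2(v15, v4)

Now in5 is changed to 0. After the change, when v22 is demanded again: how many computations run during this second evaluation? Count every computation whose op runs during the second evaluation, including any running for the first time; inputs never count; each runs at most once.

First demand of the output computes:
  v1 = sub(1, -9) = 10
  v2 = sub(-9, 1) = -10
  v3 = max2(-9, -10) = -9
  v4 = sub(1, 10) = -9
  v7 = max2(-9, -9) = -9
  v9 = min2(-9, -5) = -9
  v10 = absv(-9) = 9
  v11 = mul(9, 9) = 81
  v12 = sub(1, 81) = -80
  v15 = mul(-9, -80) = 720
  v17 = max2(720, -9) = 720
  v18 = sub(720, 720) = 0
  v19 = min2(-9, 81) = -9
  v21 = min2(-5, 0) = -5
  v22 = max2(-5, -9) = -5

After the edit, cleaning proceeds:
  v1: a read changed (in5 1->0) — executes, giving 9.
  v2: a read changed (in5 1->0) — executes, giving -9.
  v3: a read changed (v2 -10->-9) — executes, giving -9 — identical to its old value.
  v4: a read changed (in5 1->0; v1 10->9) — executes, giving -9 — identical to its old value.
  v7: dirty, but its reads are unchanged (in7 unchanged, v3 unchanged); cached -9 stands.
  v9: dirty, but its reads are unchanged (v7 unchanged, in2 unchanged); cached -9 stands.
  v10: dirty, but its reads are unchanged (v9 unchanged); cached 9 stands.
  v11: dirty, but its reads are unchanged (v10 unchanged, v10 unchanged); cached 81 stands.
  v12: a read changed (in5 1->0) — executes, giving -81.
  v15: a read changed (v12 -80->-81) — executes, giving 729.
  v17: a read changed (v15 720->729) — executes, giving 729.
  v18: a read changed (v17 720->729; v15 720->729) — executes, giving 0 — identical to its old value.
  v19: dirty, but its reads are unchanged (v9 unchanged, v11 unchanged); cached -9 stands.
  v21: dirty, but its reads are unchanged (in2 unchanged, v18 unchanged); cached -5 stands.
  v22: dirty, but its reads are unchanged (v21 unchanged, v19 unchanged); cached -5 stands.

Note where the cutoff bites: v7 is checked, finds nothing changed, and keeps its cache.

8 computations run: v1, v2, v3, v4, v12, v15, v17, v18.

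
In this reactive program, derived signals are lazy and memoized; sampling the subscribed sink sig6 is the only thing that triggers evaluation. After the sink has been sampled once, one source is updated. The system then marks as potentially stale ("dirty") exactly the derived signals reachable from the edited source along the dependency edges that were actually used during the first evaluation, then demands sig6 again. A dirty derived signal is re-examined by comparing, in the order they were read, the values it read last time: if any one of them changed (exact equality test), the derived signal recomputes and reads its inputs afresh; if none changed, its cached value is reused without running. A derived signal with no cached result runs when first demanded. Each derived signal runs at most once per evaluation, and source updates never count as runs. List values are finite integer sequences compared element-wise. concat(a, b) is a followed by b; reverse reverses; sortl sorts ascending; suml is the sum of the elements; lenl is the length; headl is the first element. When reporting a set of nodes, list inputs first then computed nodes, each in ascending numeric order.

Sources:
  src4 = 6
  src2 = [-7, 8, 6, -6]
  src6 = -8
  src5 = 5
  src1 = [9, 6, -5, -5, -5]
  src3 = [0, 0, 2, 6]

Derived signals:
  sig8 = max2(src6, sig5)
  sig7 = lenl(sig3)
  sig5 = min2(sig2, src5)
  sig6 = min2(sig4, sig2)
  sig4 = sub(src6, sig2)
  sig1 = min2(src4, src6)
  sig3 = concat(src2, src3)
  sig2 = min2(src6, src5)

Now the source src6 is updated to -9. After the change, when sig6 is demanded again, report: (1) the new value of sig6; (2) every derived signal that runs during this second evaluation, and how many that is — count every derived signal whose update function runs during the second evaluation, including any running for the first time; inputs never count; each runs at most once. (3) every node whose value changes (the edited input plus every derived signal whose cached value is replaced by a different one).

Demanding sig6 again yields -9.
3 derived signals run: sig2, sig4, sig6.
The nodes whose values change: src6, sig2, sig6.

First demand of the output computes:
  sig2 = min2(-8, 5) = -8
  sig4 = sub(-8, -8) = 0
  sig6 = min2(0, -8) = -8

After the edit, cleaning proceeds:
  sig2: a read changed (src6 -8->-9) — executes, giving -9.
  sig4: a read changed (src6 -8->-9; sig2 -8->-9) — executes, giving 0 — identical to its old value.
  sig6: a read changed (sig2 -8->-9) — executes, giving -9.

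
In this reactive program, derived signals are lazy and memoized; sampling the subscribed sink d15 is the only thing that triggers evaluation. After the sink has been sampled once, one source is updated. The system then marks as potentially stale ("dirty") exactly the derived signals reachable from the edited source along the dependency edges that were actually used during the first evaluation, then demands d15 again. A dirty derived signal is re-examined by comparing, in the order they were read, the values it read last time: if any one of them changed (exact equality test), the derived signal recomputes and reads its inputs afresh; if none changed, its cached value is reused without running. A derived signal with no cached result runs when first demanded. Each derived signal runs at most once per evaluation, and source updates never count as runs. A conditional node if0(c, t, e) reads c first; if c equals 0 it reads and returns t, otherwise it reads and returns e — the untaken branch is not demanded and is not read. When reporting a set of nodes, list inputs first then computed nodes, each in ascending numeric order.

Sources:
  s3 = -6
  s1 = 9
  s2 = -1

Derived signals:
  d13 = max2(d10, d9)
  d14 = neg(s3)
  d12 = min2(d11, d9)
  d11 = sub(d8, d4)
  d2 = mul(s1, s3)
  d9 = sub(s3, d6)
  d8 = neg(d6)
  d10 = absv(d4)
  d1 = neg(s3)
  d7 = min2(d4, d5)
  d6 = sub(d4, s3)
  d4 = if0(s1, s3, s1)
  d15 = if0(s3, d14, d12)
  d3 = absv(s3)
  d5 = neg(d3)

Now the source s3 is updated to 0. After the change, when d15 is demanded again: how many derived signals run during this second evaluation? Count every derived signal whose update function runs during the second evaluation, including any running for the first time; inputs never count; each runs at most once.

2 derived signals run: d14, d15.
Note the branch switch — demand abandons d6, d8, d9, d11, d12, which are never re-examined.

First demand of the output computes:
  d4 = if0(s1=9 -> else branch s1) = 9
  d6 = sub(9, -6) = 15
  d8 = neg(15) = -15
  d9 = sub(-6, 15) = -21
  d11 = sub(-15, 9) = -24
  d12 = min2(-24, -21) = -24
  d15 = if0(s3=-6 -> else branch d12) = -24

After the edit, cleaning proceeds:
  d6: stays stale; no demand reaches it after the flip.
  d8: stays stale; no demand reaches it after the flip.
  d9: stays stale; no demand reaches it after the flip.
  d11: stays stale; no demand reaches it after the flip.
  d12: stays stale; no demand reaches it after the flip.
  d14: had never run; runs now, result 0.
  d15: a read changed (s3 -6->0) — executes, giving 0.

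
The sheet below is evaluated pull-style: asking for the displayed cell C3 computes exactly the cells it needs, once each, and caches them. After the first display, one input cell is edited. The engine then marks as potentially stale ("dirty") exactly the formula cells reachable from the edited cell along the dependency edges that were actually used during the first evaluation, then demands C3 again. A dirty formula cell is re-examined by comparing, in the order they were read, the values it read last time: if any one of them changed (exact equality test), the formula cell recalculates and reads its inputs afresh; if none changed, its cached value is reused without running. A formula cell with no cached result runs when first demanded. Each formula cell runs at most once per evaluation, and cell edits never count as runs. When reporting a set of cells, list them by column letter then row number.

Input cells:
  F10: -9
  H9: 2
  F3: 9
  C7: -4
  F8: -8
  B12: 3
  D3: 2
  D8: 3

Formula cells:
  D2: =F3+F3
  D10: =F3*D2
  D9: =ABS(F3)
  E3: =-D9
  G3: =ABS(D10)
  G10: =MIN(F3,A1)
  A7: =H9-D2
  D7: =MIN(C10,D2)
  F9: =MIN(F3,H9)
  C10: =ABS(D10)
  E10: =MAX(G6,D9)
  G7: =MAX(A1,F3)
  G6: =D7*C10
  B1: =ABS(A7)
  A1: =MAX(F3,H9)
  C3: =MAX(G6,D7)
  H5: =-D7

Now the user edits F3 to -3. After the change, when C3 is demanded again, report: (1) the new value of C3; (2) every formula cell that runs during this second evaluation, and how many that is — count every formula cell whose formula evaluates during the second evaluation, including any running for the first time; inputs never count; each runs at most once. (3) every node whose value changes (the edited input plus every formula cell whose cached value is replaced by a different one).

Demanding C3 again yields -6.
6 formula cells run: C3, C10, D2, D7, D10, G6.
The nodes whose values change: C3, C10, D2, D7, D10, F3, G6.

First demand of the output computes:
  D2 = 9 + 9 = 18
  D10 = 9 * 18 = 162
  C10 = ABS(162) = 162
  D7 = MIN(162, 18) = 18
  G6 = 18 * 162 = 2916
  C3 = MAX(2916, 18) = 2916

After the edit, cleaning proceeds:
  D2: a read changed (F3 9->-3; F3 9->-3) — executes, giving -6.
  D10: a read changed (F3 9->-3; D2 18->-6) — executes, giving 18.
  C10: a read changed (D10 162->18) — executes, giving 18.
  D7: a read changed (C10 162->18; D2 18->-6) — executes, giving -6.
  G6: a read changed (D7 18->-6; C10 162->18) — executes, giving -108.
  C3: a read changed (G6 2916->-108; D7 18->-6) — executes, giving -6.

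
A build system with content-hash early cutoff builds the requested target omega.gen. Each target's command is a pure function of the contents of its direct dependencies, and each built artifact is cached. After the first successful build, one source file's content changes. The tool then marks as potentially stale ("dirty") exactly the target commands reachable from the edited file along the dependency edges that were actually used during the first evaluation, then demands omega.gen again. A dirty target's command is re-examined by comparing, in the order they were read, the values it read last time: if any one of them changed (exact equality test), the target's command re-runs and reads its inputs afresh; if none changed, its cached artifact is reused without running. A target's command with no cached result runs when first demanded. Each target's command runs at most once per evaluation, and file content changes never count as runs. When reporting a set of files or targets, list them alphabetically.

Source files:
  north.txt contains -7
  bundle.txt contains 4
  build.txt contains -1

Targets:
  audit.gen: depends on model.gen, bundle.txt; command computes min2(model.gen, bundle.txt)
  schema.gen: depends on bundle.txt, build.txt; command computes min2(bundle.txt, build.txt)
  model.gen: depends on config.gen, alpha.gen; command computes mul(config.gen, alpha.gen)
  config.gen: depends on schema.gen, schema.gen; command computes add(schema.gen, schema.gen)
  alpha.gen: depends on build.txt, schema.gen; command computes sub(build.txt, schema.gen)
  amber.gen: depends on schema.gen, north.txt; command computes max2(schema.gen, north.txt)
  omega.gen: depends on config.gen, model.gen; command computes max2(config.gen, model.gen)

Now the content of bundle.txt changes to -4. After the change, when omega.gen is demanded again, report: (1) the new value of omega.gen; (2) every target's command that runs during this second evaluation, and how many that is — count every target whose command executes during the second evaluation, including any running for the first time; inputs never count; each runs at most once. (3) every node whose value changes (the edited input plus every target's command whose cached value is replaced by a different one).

New value of omega.gen: -8.
Target commands that run: alpha.gen, config.gen, model.gen, omega.gen, schema.gen — 5 in total.
Values that change: alpha.gen, bundle.txt, config.gen, model.gen, omega.gen, schema.gen.

First evaluation (everything demanded from the output):
  schema.gen = min2(4, -1) = -1
  alpha.gen = sub(-1, -1) = 0
  config.gen = add(-1, -1) = -2
  model.gen = mul(-2, 0) = 0
  omega.gen = max2(-2, 0) = 0

Propagation after the edit:
  schema.gen: runs — bundle.txt 4->-4; result -4.
  alpha.gen: runs — schema.gen -1->-4; result 3.
  config.gen: runs — schema.gen -1->-4; schema.gen -1->-4; result -8.
  model.gen: runs — config.gen -2->-8; alpha.gen 0->3; result -24.
  omega.gen: runs — config.gen -2->-8; model.gen 0->-24; result -8.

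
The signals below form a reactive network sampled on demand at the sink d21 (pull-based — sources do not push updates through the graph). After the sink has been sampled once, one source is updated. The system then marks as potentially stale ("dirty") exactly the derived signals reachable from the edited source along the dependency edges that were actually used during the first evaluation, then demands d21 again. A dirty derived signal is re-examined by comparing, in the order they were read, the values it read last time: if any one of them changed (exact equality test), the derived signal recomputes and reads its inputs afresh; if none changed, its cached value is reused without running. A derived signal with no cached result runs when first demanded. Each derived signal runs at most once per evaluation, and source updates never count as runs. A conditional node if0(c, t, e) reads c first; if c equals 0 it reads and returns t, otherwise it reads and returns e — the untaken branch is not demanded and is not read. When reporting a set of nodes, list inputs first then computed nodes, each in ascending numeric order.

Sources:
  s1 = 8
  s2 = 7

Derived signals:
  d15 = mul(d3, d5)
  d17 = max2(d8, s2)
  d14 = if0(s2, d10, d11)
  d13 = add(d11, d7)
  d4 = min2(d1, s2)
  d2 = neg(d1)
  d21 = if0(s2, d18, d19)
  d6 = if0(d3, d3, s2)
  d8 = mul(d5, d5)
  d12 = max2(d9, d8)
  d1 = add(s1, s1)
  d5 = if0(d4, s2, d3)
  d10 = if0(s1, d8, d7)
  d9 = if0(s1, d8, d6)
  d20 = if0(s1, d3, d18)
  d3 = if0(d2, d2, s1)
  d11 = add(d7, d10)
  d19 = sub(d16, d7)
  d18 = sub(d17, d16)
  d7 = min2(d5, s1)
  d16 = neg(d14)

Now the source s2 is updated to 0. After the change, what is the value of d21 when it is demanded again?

d21 now evaluates to 0.
The important point: the flipped condition redirects demand; d11, d19 are left stale, never re-checked.

Initial pass — values computed on the first demand:
  d1 = add(8, 8) = 16
  d2 = neg(16) = -16
  d3 = if0(d2=-16 -> else branch s1) = 8
  d4 = min2(16, 7) = 7
  d5 = if0(d4=7 -> else branch d3) = 8
  d7 = min2(8, 8) = 8
  d10 = if0(s1=8 -> else branch d7) = 8
  d11 = add(8, 8) = 16
  d14 = if0(s2=7 -> else branch d11) = 16
  d16 = neg(16) = -16
  d19 = sub(-16, 8) = -24
  d21 = if0(s2=7 -> else branch d19) = -24

Second demand — change propagation:
  d4: re-runs because s2 7->0; new result 0.
  d5: re-runs because d4 7->0; new result 0.
  d7: re-runs because d5 8->0; new result 0.
  d8: newly demanded (no cache) — executes and yields 0.
  d10: re-runs because d7 8->0; new result 0.
  d11: dirty yet unreached — the second evaluation never asks for it.
  d14: re-runs because s2 7->0; new result 0.
  d16: re-runs because d14 16->0; new result 0.
  d17: newly demanded (no cache) — executes and yields 0.
  d18: newly demanded (no cache) — executes and yields 0.
  d19: dirty yet unreached — the second evaluation never asks for it.
  d21: re-runs because s2 7->0; new result 0.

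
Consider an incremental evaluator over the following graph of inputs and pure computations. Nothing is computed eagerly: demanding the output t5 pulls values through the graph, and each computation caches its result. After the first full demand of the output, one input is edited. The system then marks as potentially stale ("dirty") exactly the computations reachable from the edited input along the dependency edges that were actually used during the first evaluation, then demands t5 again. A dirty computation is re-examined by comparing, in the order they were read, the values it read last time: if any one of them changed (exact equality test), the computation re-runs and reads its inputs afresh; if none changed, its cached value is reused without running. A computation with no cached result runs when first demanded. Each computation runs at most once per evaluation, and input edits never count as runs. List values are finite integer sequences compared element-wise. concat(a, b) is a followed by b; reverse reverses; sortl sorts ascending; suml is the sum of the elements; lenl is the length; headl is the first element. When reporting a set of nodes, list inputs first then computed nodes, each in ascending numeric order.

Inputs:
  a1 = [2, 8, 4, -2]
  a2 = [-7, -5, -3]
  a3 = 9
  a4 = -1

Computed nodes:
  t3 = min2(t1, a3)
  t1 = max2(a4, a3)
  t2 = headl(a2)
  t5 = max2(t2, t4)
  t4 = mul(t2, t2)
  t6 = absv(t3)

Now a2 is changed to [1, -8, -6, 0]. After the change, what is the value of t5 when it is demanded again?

t5 now evaluates to 1.

Initial pass — values computed on the first demand:
  t2 = headl([-7, -5, -3]) = -7
  t4 = mul(-7, -7) = 49
  t5 = max2(-7, 49) = 49

Second demand — change propagation:
  t2: re-runs because a2 [-7, -5, -3]->[1, -8, -6, 0]; new result 1.
  t4: re-runs because t2 -7->1; t2 -7->1; new result 1.
  t5: re-runs because t2 -7->1; t4 49->1; new result 1.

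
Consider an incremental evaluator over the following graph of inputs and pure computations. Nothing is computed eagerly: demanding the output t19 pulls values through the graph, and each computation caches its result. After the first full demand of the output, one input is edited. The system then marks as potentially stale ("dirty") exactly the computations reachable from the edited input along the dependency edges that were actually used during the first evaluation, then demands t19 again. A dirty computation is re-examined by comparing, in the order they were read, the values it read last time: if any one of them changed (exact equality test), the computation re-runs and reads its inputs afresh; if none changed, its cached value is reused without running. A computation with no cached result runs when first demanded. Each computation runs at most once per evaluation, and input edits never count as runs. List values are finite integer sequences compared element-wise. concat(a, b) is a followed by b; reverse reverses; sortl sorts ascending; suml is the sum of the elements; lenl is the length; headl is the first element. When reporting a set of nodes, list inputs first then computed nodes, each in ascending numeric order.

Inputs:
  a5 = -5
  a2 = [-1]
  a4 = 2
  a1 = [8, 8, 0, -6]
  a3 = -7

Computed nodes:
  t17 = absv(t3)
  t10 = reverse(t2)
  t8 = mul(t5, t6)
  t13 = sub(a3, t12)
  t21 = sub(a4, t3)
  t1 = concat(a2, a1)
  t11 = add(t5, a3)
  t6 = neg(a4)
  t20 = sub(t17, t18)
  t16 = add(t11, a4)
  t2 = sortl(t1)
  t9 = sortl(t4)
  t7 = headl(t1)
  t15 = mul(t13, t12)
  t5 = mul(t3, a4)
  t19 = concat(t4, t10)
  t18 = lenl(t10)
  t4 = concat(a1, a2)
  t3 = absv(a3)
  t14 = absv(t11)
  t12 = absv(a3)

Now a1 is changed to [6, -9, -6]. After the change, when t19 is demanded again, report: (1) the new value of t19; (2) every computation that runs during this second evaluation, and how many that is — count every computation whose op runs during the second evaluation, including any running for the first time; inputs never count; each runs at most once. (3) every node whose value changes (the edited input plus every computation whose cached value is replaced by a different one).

t19 now evaluates to [6, -9, -6, -1, 6, -1, -6, -9].
Run set: t1, t2, t4, t10, t19 (5 run).
Changed values: a1, t1, t2, t4, t10, t19.

Initial pass — values computed on the first demand:
  t1 = concat([-1], [8, 8, 0, -6]) = [-1, 8, 8, 0, -6]
  t2 = sortl([-1, 8, 8, 0, -6]) = [-6, -1, 0, 8, 8]
  t4 = concat([8, 8, 0, -6], [-1]) = [8, 8, 0, -6, -1]
  t10 = reverse([-6, -1, 0, 8, 8]) = [8, 8, 0, -1, -6]
  t19 = concat([8, 8, 0, -6, -1], [8, 8, 0, -1, -6]) = [8, 8, 0, -6, -1, 8, 8, 0, -1, -6]

Second demand — change propagation:
  t1: re-runs because a1 [8, 8, 0, -6]->[6, -9, -6]; new result [-1, 6, -9, -6].
  t2: re-runs because t1 [-1, 8, 8, 0, -6]->[-1, 6, -9, -6]; new result [-9, -6, -1, 6].
  t4: re-runs because a1 [8, 8, 0, -6]->[6, -9, -6]; new result [6, -9, -6, -1].
  t10: re-runs because t2 [-6, -1, 0, 8, 8]->[-9, -6, -1, 6]; new result [6, -1, -6, -9].
  t19: re-runs because t4 [8, 8, 0, -6, -1]->[6, -9, -6, -1]; t10 [8, 8, 0, -1, -6]->[6, -1, -6, -9]; new result [6, -9, -6, -1, 6, -1, -6, -9].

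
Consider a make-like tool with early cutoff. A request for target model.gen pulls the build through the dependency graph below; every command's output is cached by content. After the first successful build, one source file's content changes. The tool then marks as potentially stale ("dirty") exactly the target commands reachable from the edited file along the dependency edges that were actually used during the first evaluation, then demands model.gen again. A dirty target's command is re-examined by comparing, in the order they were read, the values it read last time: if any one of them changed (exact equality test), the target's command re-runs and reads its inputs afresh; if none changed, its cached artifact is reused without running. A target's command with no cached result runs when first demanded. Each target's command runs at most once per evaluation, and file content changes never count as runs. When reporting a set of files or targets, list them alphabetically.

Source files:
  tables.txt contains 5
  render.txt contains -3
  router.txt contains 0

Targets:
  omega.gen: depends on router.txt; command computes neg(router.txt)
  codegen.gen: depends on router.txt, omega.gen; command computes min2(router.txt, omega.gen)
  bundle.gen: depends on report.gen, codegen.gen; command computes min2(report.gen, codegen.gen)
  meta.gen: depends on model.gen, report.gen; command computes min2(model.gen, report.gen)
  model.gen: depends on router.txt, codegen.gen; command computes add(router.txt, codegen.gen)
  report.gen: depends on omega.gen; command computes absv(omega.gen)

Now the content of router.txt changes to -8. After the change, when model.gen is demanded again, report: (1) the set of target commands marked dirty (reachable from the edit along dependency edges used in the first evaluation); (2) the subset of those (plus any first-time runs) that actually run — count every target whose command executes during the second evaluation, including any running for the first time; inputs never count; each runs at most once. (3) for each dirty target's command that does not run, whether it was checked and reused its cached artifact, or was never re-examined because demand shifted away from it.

The edit dirties: codegen.gen, model.gen, omega.gen.
3 target commands run: codegen.gen, model.gen, omega.gen.
No dirty target's command escaped a run.

First demand of the output computes:
  omega.gen = neg(0) = 0
  codegen.gen = min2(0, 0) = 0
  model.gen = add(0, 0) = 0

After the edit, cleaning proceeds:
  omega.gen: a read changed (router.txt 0->-8) — executes, giving 8.
  codegen.gen: a read changed (router.txt 0->-8; omega.gen 0->8) — executes, giving -8.
  model.gen: a read changed (router.txt 0->-8; codegen.gen 0->-8) — executes, giving -16.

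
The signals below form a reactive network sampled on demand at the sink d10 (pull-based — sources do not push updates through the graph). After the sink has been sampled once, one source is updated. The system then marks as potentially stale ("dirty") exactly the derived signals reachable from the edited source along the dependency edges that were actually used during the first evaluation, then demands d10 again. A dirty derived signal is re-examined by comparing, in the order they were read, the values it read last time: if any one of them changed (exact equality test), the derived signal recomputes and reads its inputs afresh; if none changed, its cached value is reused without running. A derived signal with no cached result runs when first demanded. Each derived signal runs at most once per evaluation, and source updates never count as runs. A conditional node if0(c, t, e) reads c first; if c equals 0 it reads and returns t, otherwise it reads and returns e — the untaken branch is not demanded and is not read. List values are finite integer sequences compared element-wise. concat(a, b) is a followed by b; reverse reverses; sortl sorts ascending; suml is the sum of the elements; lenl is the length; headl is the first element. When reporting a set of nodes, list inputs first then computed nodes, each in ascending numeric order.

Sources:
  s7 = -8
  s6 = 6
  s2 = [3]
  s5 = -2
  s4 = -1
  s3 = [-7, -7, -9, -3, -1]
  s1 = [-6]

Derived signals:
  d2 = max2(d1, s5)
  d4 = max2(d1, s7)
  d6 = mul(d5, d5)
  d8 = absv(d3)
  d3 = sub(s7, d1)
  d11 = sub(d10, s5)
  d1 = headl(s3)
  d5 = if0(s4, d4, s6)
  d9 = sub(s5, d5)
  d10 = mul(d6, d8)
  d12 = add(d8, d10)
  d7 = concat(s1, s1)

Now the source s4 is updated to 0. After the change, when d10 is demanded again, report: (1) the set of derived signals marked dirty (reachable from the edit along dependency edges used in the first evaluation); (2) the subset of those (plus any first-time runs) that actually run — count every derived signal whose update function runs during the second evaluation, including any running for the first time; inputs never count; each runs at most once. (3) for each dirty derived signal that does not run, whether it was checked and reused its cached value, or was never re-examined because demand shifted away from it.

Dirty set: d5, d6, d10.
Run set: d4, d5, d6, d10 (4 run).
All dirty derived signals ended up running.
The important point: the flipped condition pulls in fresh nodes; d4 runs for the first time.

Initial pass — values computed on the first demand:
  d1 = headl([-7, -7, -9, -3, -1]) = -7
  d3 = sub(-8, -7) = -1
  d5 = if0(s4=-1 -> else branch s6) = 6
  d6 = mul(6, 6) = 36
  d8 = absv(-1) = 1
  d10 = mul(36, 1) = 36

Second demand — change propagation:
  d4: newly demanded (no cache) — executes and yields -7.
  d5: re-runs because s4 -1->0; new result -7.
  d6: re-runs because d5 6->-7; d5 6->-7; new result 49.
  d10: re-runs because d6 36->49; new result 49.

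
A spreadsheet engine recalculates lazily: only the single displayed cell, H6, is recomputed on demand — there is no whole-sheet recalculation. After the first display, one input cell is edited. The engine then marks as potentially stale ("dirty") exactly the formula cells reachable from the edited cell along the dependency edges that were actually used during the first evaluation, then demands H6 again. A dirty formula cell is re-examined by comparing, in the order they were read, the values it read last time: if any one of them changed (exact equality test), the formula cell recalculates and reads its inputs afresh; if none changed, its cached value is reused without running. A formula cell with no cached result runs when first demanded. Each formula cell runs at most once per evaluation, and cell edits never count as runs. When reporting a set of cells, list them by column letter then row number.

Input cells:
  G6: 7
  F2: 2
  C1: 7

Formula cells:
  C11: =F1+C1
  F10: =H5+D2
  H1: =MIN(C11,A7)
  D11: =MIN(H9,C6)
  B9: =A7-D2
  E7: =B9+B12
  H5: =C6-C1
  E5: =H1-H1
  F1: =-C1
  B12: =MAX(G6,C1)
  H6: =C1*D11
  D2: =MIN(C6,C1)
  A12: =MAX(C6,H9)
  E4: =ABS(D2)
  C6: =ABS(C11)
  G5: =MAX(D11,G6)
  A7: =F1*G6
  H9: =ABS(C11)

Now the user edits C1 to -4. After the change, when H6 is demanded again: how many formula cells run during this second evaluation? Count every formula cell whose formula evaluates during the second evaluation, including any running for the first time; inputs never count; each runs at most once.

First evaluation (everything demanded from the output):
  F1 = -(7) = -7
  C11 = -7 + 7 = 0
  C6 = ABS(0) = 0
  H9 = ABS(0) = 0
  D11 = MIN(0, 0) = 0
  H6 = 7 * 0 = 0

Propagation after the edit:
  F1: runs — C1 7->-4; result 4.
  C11: runs — F1 -7->4; C1 7->-4; result 0 (same value as before).
  C6: checked — values it read are unchanged (C11 unchanged); reused cached 0 without running.
  H9: checked — values it read are unchanged (C11 unchanged); reused cached 0 without running.
  D11: checked — values it read are unchanged (H9 unchanged, C6 unchanged); reused cached 0 without running.
  H6: runs — C1 7->-4; result 0 (same value as before).

Key observation: the cutoff stops propagation at H9 — its inputs' values are unchanged, so it reuses its cache.

Formula cells that run: C11, F1, H6 — 3 in total.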